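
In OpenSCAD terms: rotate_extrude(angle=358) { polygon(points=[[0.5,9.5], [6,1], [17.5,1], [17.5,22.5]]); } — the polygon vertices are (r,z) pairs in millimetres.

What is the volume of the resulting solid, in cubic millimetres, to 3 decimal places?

Profile (r,z), 4 vertices: (0.5,9.5) (6,1) (17.5,1) (17.5,22.5)
edge 0: (0.5,9.5)→(6,1)  cross = 0.5·1 − 6·9.5 = -56.5000; (r_i+r_j)·cross = 6.5·-56.5000 = -367.2500
edge 1: (6,1)→(17.5,1)  cross = 6·1 − 17.5·1 = -11.5000; (r_i+r_j)·cross = 23.5·-11.5000 = -270.2500
edge 2: (17.5,1)→(17.5,22.5)  cross = 17.5·22.5 − 17.5·1 = 376.2500; (r_i+r_j)·cross = 35·376.2500 = 13168.7500
edge 3: (17.5,22.5)→(0.5,9.5)  cross = 17.5·9.5 − 0.5·22.5 = 155.0000; (r_i+r_j)·cross = 18·155.0000 = 2790.0000
Σcross = 463.2500 → A = |Σcross|/2 = 231.6250 mm²
Σ(r_i+r_j)·cross = 15321.2500 → first moment M = |Σ|/6 = 2553.5417
R_c = M/A = 2553.5417/231.6250 = 11.0245 mm
θ = 358° = 6.248279 rad
V = θ·R_c·A = 6.248279·11.0245·231.6250 = 15955.240 mm³

Volume = 15955.240 mm³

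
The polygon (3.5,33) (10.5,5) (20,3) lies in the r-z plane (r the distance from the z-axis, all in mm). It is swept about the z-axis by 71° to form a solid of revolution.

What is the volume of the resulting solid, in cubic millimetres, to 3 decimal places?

Volume = 1769.554 mm³

Profile (r,z), 3 vertices: (3.5,33) (10.5,5) (20,3)
edge 0: (3.5,33)→(10.5,5)  cross = 3.5·5 − 10.5·33 = -329.0000; (r_i+r_j)·cross = 14·-329.0000 = -4606.0000
edge 1: (10.5,5)→(20,3)  cross = 10.5·3 − 20·5 = -68.5000; (r_i+r_j)·cross = 30.5·-68.5000 = -2089.2500
edge 2: (20,3)→(3.5,33)  cross = 20·33 − 3.5·3 = 649.5000; (r_i+r_j)·cross = 23.5·649.5000 = 15263.2500
Σcross = 252.0000 → A = |Σcross|/2 = 126.0000 mm²
Σ(r_i+r_j)·cross = 8568.0000 → first moment M = |Σ|/6 = 1428.0000
R_c = M/A = 1428.0000/126.0000 = 11.3333 mm
θ = 71° = 1.239184 rad
V = θ·R_c·A = 1.239184·11.3333·126.0000 = 1769.554 mm³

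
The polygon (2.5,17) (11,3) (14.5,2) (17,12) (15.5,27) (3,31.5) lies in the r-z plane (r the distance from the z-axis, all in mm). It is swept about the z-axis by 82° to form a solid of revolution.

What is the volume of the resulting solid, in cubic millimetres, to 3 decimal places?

Profile (r,z), 6 vertices: (2.5,17) (11,3) (14.5,2) (17,12) (15.5,27) (3,31.5)
edge 0: (2.5,17)→(11,3)  cross = 2.5·3 − 11·17 = -179.5000; (r_i+r_j)·cross = 13.5·-179.5000 = -2423.2500
edge 1: (11,3)→(14.5,2)  cross = 11·2 − 14.5·3 = -21.5000; (r_i+r_j)·cross = 25.5·-21.5000 = -548.2500
edge 2: (14.5,2)→(17,12)  cross = 14.5·12 − 17·2 = 140.0000; (r_i+r_j)·cross = 31.5·140.0000 = 4410.0000
edge 3: (17,12)→(15.5,27)  cross = 17·27 − 15.5·12 = 273.0000; (r_i+r_j)·cross = 32.5·273.0000 = 8872.5000
edge 4: (15.5,27)→(3,31.5)  cross = 15.5·31.5 − 3·27 = 407.2500; (r_i+r_j)·cross = 18.5·407.2500 = 7534.1250
edge 5: (3,31.5)→(2.5,17)  cross = 3·17 − 2.5·31.5 = -27.7500; (r_i+r_j)·cross = 5.5·-27.7500 = -152.6250
Σcross = 591.5000 → A = |Σcross|/2 = 295.7500 mm²
Σ(r_i+r_j)·cross = 17692.5000 → first moment M = |Σ|/6 = 2948.7500
R_c = M/A = 2948.7500/295.7500 = 9.9704 mm
θ = 82° = 1.431170 rad
V = θ·R_c·A = 1.431170·9.9704·295.7500 = 4220.162 mm³

Volume = 4220.162 mm³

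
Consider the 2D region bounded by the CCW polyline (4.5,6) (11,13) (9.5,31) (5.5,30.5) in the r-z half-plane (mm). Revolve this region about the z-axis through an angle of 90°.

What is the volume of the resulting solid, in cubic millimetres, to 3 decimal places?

Profile (r,z), 4 vertices: (4.5,6) (11,13) (9.5,31) (5.5,30.5)
edge 0: (4.5,6)→(11,13)  cross = 4.5·13 − 11·6 = -7.5000; (r_i+r_j)·cross = 15.5·-7.5000 = -116.2500
edge 1: (11,13)→(9.5,31)  cross = 11·31 − 9.5·13 = 217.5000; (r_i+r_j)·cross = 20.5·217.5000 = 4458.7500
edge 2: (9.5,31)→(5.5,30.5)  cross = 9.5·30.5 − 5.5·31 = 119.2500; (r_i+r_j)·cross = 15·119.2500 = 1788.7500
edge 3: (5.5,30.5)→(4.5,6)  cross = 5.5·6 − 4.5·30.5 = -104.2500; (r_i+r_j)·cross = 10·-104.2500 = -1042.5000
Σcross = 225.0000 → A = |Σcross|/2 = 112.5000 mm²
Σ(r_i+r_j)·cross = 5088.7500 → first moment M = |Σ|/6 = 848.1250
R_c = M/A = 848.1250/112.5000 = 7.5389 mm
θ = 90° = 1.570796 rad
V = θ·R_c·A = 1.570796·7.5389·112.5000 = 1332.232 mm³

Volume = 1332.232 mm³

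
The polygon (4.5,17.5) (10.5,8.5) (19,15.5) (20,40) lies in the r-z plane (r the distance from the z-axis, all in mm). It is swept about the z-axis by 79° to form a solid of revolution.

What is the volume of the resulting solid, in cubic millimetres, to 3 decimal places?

Profile (r,z), 4 vertices: (4.5,17.5) (10.5,8.5) (19,15.5) (20,40)
edge 0: (4.5,17.5)→(10.5,8.5)  cross = 4.5·8.5 − 10.5·17.5 = -145.5000; (r_i+r_j)·cross = 15·-145.5000 = -2182.5000
edge 1: (10.5,8.5)→(19,15.5)  cross = 10.5·15.5 − 19·8.5 = 1.2500; (r_i+r_j)·cross = 29.5·1.2500 = 36.8750
edge 2: (19,15.5)→(20,40)  cross = 19·40 − 20·15.5 = 450.0000; (r_i+r_j)·cross = 39·450.0000 = 17550.0000
edge 3: (20,40)→(4.5,17.5)  cross = 20·17.5 − 4.5·40 = 170.0000; (r_i+r_j)·cross = 24.5·170.0000 = 4165.0000
Σcross = 475.7500 → A = |Σcross|/2 = 237.8750 mm²
Σ(r_i+r_j)·cross = 19569.3750 → first moment M = |Σ|/6 = 3261.5625
R_c = M/A = 3261.5625/237.8750 = 13.7112 mm
θ = 79° = 1.378810 rad
V = θ·R_c·A = 1.378810·13.7112·237.8750 = 4497.075 mm³

Volume = 4497.075 mm³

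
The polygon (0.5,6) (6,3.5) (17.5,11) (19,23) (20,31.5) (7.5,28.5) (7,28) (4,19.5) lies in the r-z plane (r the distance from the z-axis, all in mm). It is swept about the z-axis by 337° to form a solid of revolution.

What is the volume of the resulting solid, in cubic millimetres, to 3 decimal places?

Volume = 21583.362 mm³

Profile (r,z), 8 vertices: (0.5,6) (6,3.5) (17.5,11) (19,23) (20,31.5) (7.5,28.5) (7,28) (4,19.5)
edge 0: (0.5,6)→(6,3.5)  cross = 0.5·3.5 − 6·6 = -34.2500; (r_i+r_j)·cross = 6.5·-34.2500 = -222.6250
edge 1: (6,3.5)→(17.5,11)  cross = 6·11 − 17.5·3.5 = 4.7500; (r_i+r_j)·cross = 23.5·4.7500 = 111.6250
edge 2: (17.5,11)→(19,23)  cross = 17.5·23 − 19·11 = 193.5000; (r_i+r_j)·cross = 36.5·193.5000 = 7062.7500
edge 3: (19,23)→(20,31.5)  cross = 19·31.5 − 20·23 = 138.5000; (r_i+r_j)·cross = 39·138.5000 = 5401.5000
edge 4: (20,31.5)→(7.5,28.5)  cross = 20·28.5 − 7.5·31.5 = 333.7500; (r_i+r_j)·cross = 27.5·333.7500 = 9178.1250
edge 5: (7.5,28.5)→(7,28)  cross = 7.5·28 − 7·28.5 = 10.5000; (r_i+r_j)·cross = 14.5·10.5000 = 152.2500
edge 6: (7,28)→(4,19.5)  cross = 7·19.5 − 4·28 = 24.5000; (r_i+r_j)·cross = 11·24.5000 = 269.5000
edge 7: (4,19.5)→(0.5,6)  cross = 4·6 − 0.5·19.5 = 14.2500; (r_i+r_j)·cross = 4.5·14.2500 = 64.1250
Σcross = 685.5000 → A = |Σcross|/2 = 342.7500 mm²
Σ(r_i+r_j)·cross = 22017.2500 → first moment M = |Σ|/6 = 3669.5417
R_c = M/A = 3669.5417/342.7500 = 10.7062 mm
θ = 337° = 5.881760 rad
V = θ·R_c·A = 5.881760·10.7062·342.7500 = 21583.362 mm³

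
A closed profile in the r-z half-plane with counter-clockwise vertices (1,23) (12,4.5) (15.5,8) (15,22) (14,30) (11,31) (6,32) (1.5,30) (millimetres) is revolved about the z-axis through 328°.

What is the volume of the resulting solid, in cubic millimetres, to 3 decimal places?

Profile (r,z), 8 vertices: (1,23) (12,4.5) (15.5,8) (15,22) (14,30) (11,31) (6,32) (1.5,30)
edge 0: (1,23)→(12,4.5)  cross = 1·4.5 − 12·23 = -271.5000; (r_i+r_j)·cross = 13·-271.5000 = -3529.5000
edge 1: (12,4.5)→(15.5,8)  cross = 12·8 − 15.5·4.5 = 26.2500; (r_i+r_j)·cross = 27.5·26.2500 = 721.8750
edge 2: (15.5,8)→(15,22)  cross = 15.5·22 − 15·8 = 221.0000; (r_i+r_j)·cross = 30.5·221.0000 = 6740.5000
edge 3: (15,22)→(14,30)  cross = 15·30 − 14·22 = 142.0000; (r_i+r_j)·cross = 29·142.0000 = 4118.0000
edge 4: (14,30)→(11,31)  cross = 14·31 − 11·30 = 104.0000; (r_i+r_j)·cross = 25·104.0000 = 2600.0000
edge 5: (11,31)→(6,32)  cross = 11·32 − 6·31 = 166.0000; (r_i+r_j)·cross = 17·166.0000 = 2822.0000
edge 6: (6,32)→(1.5,30)  cross = 6·30 − 1.5·32 = 132.0000; (r_i+r_j)·cross = 7.5·132.0000 = 990.0000
edge 7: (1.5,30)→(1,23)  cross = 1.5·23 − 1·30 = 4.5000; (r_i+r_j)·cross = 2.5·4.5000 = 11.2500
Σcross = 524.2500 → A = |Σcross|/2 = 262.1250 mm²
Σ(r_i+r_j)·cross = 14474.1250 → first moment M = |Σ|/6 = 2412.3542
R_c = M/A = 2412.3542/262.1250 = 9.2031 mm
θ = 328° = 5.724680 rad
V = θ·R_c·A = 5.724680·9.2031·262.1250 = 13809.956 mm³

Volume = 13809.956 mm³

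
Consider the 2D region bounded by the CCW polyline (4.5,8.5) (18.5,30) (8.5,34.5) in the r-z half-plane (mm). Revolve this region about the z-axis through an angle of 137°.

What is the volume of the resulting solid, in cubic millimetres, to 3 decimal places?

Profile (r,z), 3 vertices: (4.5,8.5) (18.5,30) (8.5,34.5)
edge 0: (4.5,8.5)→(18.5,30)  cross = 4.5·30 − 18.5·8.5 = -22.2500; (r_i+r_j)·cross = 23·-22.2500 = -511.7500
edge 1: (18.5,30)→(8.5,34.5)  cross = 18.5·34.5 − 8.5·30 = 383.2500; (r_i+r_j)·cross = 27·383.2500 = 10347.7500
edge 2: (8.5,34.5)→(4.5,8.5)  cross = 8.5·8.5 − 4.5·34.5 = -83.0000; (r_i+r_j)·cross = 13·-83.0000 = -1079.0000
Σcross = 278.0000 → A = |Σcross|/2 = 139.0000 mm²
Σ(r_i+r_j)·cross = 8757.0000 → first moment M = |Σ|/6 = 1459.5000
R_c = M/A = 1459.5000/139.0000 = 10.5000 mm
θ = 137° = 2.391101 rad
V = θ·R_c·A = 2.391101·10.5000·139.0000 = 3489.812 mm³

Volume = 3489.812 mm³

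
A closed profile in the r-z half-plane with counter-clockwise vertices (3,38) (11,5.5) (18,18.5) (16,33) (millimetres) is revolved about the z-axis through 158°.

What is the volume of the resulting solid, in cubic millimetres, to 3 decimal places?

Volume = 7910.923 mm³

Profile (r,z), 4 vertices: (3,38) (11,5.5) (18,18.5) (16,33)
edge 0: (3,38)→(11,5.5)  cross = 3·5.5 − 11·38 = -401.5000; (r_i+r_j)·cross = 14·-401.5000 = -5621.0000
edge 1: (11,5.5)→(18,18.5)  cross = 11·18.5 − 18·5.5 = 104.5000; (r_i+r_j)·cross = 29·104.5000 = 3030.5000
edge 2: (18,18.5)→(16,33)  cross = 18·33 − 16·18.5 = 298.0000; (r_i+r_j)·cross = 34·298.0000 = 10132.0000
edge 3: (16,33)→(3,38)  cross = 16·38 − 3·33 = 509.0000; (r_i+r_j)·cross = 19·509.0000 = 9671.0000
Σcross = 510.0000 → A = |Σcross|/2 = 255.0000 mm²
Σ(r_i+r_j)·cross = 17212.5000 → first moment M = |Σ|/6 = 2868.7500
R_c = M/A = 2868.7500/255.0000 = 11.2500 mm
θ = 158° = 2.757620 rad
V = θ·R_c·A = 2.757620·11.2500·255.0000 = 7910.923 mm³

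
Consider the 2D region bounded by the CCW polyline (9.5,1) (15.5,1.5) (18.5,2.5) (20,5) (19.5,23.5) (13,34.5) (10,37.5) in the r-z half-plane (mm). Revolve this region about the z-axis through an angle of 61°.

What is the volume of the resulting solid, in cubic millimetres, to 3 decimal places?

Volume = 4463.371 mm³

Profile (r,z), 7 vertices: (9.5,1) (15.5,1.5) (18.5,2.5) (20,5) (19.5,23.5) (13,34.5) (10,37.5)
edge 0: (9.5,1)→(15.5,1.5)  cross = 9.5·1.5 − 15.5·1 = -1.2500; (r_i+r_j)·cross = 25·-1.2500 = -31.2500
edge 1: (15.5,1.5)→(18.5,2.5)  cross = 15.5·2.5 − 18.5·1.5 = 11.0000; (r_i+r_j)·cross = 34·11.0000 = 374.0000
edge 2: (18.5,2.5)→(20,5)  cross = 18.5·5 − 20·2.5 = 42.5000; (r_i+r_j)·cross = 38.5·42.5000 = 1636.2500
edge 3: (20,5)→(19.5,23.5)  cross = 20·23.5 − 19.5·5 = 372.5000; (r_i+r_j)·cross = 39.5·372.5000 = 14713.7500
edge 4: (19.5,23.5)→(13,34.5)  cross = 19.5·34.5 − 13·23.5 = 367.2500; (r_i+r_j)·cross = 32.5·367.2500 = 11935.6250
edge 5: (13,34.5)→(10,37.5)  cross = 13·37.5 − 10·34.5 = 142.5000; (r_i+r_j)·cross = 23·142.5000 = 3277.5000
edge 6: (10,37.5)→(9.5,1)  cross = 10·1 − 9.5·37.5 = -346.2500; (r_i+r_j)·cross = 19.5·-346.2500 = -6751.8750
Σcross = 588.2500 → A = |Σcross|/2 = 294.1250 mm²
Σ(r_i+r_j)·cross = 25154.0000 → first moment M = |Σ|/6 = 4192.3333
R_c = M/A = 4192.3333/294.1250 = 14.2536 mm
θ = 61° = 1.064651 rad
V = θ·R_c·A = 1.064651·14.2536·294.1250 = 4463.371 mm³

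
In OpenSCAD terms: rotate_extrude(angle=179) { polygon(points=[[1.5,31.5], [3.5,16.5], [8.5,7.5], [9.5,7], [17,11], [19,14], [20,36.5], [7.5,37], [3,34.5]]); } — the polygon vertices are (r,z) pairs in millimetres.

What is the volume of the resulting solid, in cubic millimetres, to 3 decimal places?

Profile (r,z), 9 vertices: (1.5,31.5) (3.5,16.5) (8.5,7.5) (9.5,7) (17,11) (19,14) (20,36.5) (7.5,37) (3,34.5)
edge 0: (1.5,31.5)→(3.5,16.5)  cross = 1.5·16.5 − 3.5·31.5 = -85.5000; (r_i+r_j)·cross = 5·-85.5000 = -427.5000
edge 1: (3.5,16.5)→(8.5,7.5)  cross = 3.5·7.5 − 8.5·16.5 = -114.0000; (r_i+r_j)·cross = 12·-114.0000 = -1368.0000
edge 2: (8.5,7.5)→(9.5,7)  cross = 8.5·7 − 9.5·7.5 = -11.7500; (r_i+r_j)·cross = 18·-11.7500 = -211.5000
edge 3: (9.5,7)→(17,11)  cross = 9.5·11 − 17·7 = -14.5000; (r_i+r_j)·cross = 26.5·-14.5000 = -384.2500
edge 4: (17,11)→(19,14)  cross = 17·14 − 19·11 = 29.0000; (r_i+r_j)·cross = 36·29.0000 = 1044.0000
edge 5: (19,14)→(20,36.5)  cross = 19·36.5 − 20·14 = 413.5000; (r_i+r_j)·cross = 39·413.5000 = 16126.5000
edge 6: (20,36.5)→(7.5,37)  cross = 20·37 − 7.5·36.5 = 466.2500; (r_i+r_j)·cross = 27.5·466.2500 = 12821.8750
edge 7: (7.5,37)→(3,34.5)  cross = 7.5·34.5 − 3·37 = 147.7500; (r_i+r_j)·cross = 10.5·147.7500 = 1551.3750
edge 8: (3,34.5)→(1.5,31.5)  cross = 3·31.5 − 1.5·34.5 = 42.7500; (r_i+r_j)·cross = 4.5·42.7500 = 192.3750
Σcross = 873.5000 → A = |Σcross|/2 = 436.7500 mm²
Σ(r_i+r_j)·cross = 29344.8750 → first moment M = |Σ|/6 = 4890.8125
R_c = M/A = 4890.8125/436.7500 = 11.1982 mm
θ = 179° = 3.124139 rad
V = θ·R_c·A = 3.124139·11.1982·436.7500 = 15279.580 mm³

Volume = 15279.580 mm³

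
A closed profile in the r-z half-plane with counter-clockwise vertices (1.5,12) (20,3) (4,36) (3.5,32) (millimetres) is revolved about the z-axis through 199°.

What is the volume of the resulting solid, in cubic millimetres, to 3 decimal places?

Volume = 6896.483 mm³

Profile (r,z), 4 vertices: (1.5,12) (20,3) (4,36) (3.5,32)
edge 0: (1.5,12)→(20,3)  cross = 1.5·3 − 20·12 = -235.5000; (r_i+r_j)·cross = 21.5·-235.5000 = -5063.2500
edge 1: (20,3)→(4,36)  cross = 20·36 − 4·3 = 708.0000; (r_i+r_j)·cross = 24·708.0000 = 16992.0000
edge 2: (4,36)→(3.5,32)  cross = 4·32 − 3.5·36 = 2.0000; (r_i+r_j)·cross = 7.5·2.0000 = 15.0000
edge 3: (3.5,32)→(1.5,12)  cross = 3.5·12 − 1.5·32 = -6.0000; (r_i+r_j)·cross = 5·-6.0000 = -30.0000
Σcross = 468.5000 → A = |Σcross|/2 = 234.2500 mm²
Σ(r_i+r_j)·cross = 11913.7500 → first moment M = |Σ|/6 = 1985.6250
R_c = M/A = 1985.6250/234.2500 = 8.4765 mm
θ = 199° = 3.473205 rad
V = θ·R_c·A = 3.473205·8.4765·234.2500 = 6896.483 mm³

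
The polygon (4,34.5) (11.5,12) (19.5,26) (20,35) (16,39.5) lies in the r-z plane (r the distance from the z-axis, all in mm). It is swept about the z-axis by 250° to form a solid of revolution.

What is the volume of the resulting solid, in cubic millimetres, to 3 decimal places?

Volume = 13953.998 mm³

Profile (r,z), 5 vertices: (4,34.5) (11.5,12) (19.5,26) (20,35) (16,39.5)
edge 0: (4,34.5)→(11.5,12)  cross = 4·12 − 11.5·34.5 = -348.7500; (r_i+r_j)·cross = 15.5·-348.7500 = -5405.6250
edge 1: (11.5,12)→(19.5,26)  cross = 11.5·26 − 19.5·12 = 65.0000; (r_i+r_j)·cross = 31·65.0000 = 2015.0000
edge 2: (19.5,26)→(20,35)  cross = 19.5·35 − 20·26 = 162.5000; (r_i+r_j)·cross = 39.5·162.5000 = 6418.7500
edge 3: (20,35)→(16,39.5)  cross = 20·39.5 − 16·35 = 230.0000; (r_i+r_j)·cross = 36·230.0000 = 8280.0000
edge 4: (16,39.5)→(4,34.5)  cross = 16·34.5 − 4·39.5 = 394.0000; (r_i+r_j)·cross = 20·394.0000 = 7880.0000
Σcross = 502.7500 → A = |Σcross|/2 = 251.3750 mm²
Σ(r_i+r_j)·cross = 19188.1250 → first moment M = |Σ|/6 = 3198.0208
R_c = M/A = 3198.0208/251.3750 = 12.7221 mm
θ = 250° = 4.363323 rad
V = θ·R_c·A = 4.363323·12.7221·251.3750 = 13953.998 mm³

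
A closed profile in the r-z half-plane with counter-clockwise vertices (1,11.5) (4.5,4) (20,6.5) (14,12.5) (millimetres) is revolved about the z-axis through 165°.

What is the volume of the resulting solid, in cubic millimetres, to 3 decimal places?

Volume = 2940.989 mm³

Profile (r,z), 4 vertices: (1,11.5) (4.5,4) (20,6.5) (14,12.5)
edge 0: (1,11.5)→(4.5,4)  cross = 1·4 − 4.5·11.5 = -47.7500; (r_i+r_j)·cross = 5.5·-47.7500 = -262.6250
edge 1: (4.5,4)→(20,6.5)  cross = 4.5·6.5 − 20·4 = -50.7500; (r_i+r_j)·cross = 24.5·-50.7500 = -1243.3750
edge 2: (20,6.5)→(14,12.5)  cross = 20·12.5 − 14·6.5 = 159.0000; (r_i+r_j)·cross = 34·159.0000 = 5406.0000
edge 3: (14,12.5)→(1,11.5)  cross = 14·11.5 − 1·12.5 = 148.5000; (r_i+r_j)·cross = 15·148.5000 = 2227.5000
Σcross = 209.0000 → A = |Σcross|/2 = 104.5000 mm²
Σ(r_i+r_j)·cross = 6127.5000 → first moment M = |Σ|/6 = 1021.2500
R_c = M/A = 1021.2500/104.5000 = 9.7727 mm
θ = 165° = 2.879793 rad
V = θ·R_c·A = 2.879793·9.7727·104.5000 = 2940.989 mm³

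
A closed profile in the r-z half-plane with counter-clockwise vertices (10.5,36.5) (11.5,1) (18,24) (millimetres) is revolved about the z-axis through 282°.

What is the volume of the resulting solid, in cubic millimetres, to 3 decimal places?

Profile (r,z), 3 vertices: (10.5,36.5) (11.5,1) (18,24)
edge 0: (10.5,36.5)→(11.5,1)  cross = 10.5·1 − 11.5·36.5 = -409.2500; (r_i+r_j)·cross = 22·-409.2500 = -9003.5000
edge 1: (11.5,1)→(18,24)  cross = 11.5·24 − 18·1 = 258.0000; (r_i+r_j)·cross = 29.5·258.0000 = 7611.0000
edge 2: (18,24)→(10.5,36.5)  cross = 18·36.5 − 10.5·24 = 405.0000; (r_i+r_j)·cross = 28.5·405.0000 = 11542.5000
Σcross = 253.7500 → A = |Σcross|/2 = 126.8750 mm²
Σ(r_i+r_j)·cross = 10150.0000 → first moment M = |Σ|/6 = 1691.6667
R_c = M/A = 1691.6667/126.8750 = 13.3333 mm
θ = 282° = 4.921828 rad
V = θ·R_c·A = 4.921828·13.3333·126.8750 = 8326.093 mm³

Volume = 8326.093 mm³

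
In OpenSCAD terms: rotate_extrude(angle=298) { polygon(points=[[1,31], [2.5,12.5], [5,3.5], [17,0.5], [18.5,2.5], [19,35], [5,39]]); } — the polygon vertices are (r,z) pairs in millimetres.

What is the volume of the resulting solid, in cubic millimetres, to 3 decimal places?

Volume = 31272.151 mm³

Profile (r,z), 7 vertices: (1,31) (2.5,12.5) (5,3.5) (17,0.5) (18.5,2.5) (19,35) (5,39)
edge 0: (1,31)→(2.5,12.5)  cross = 1·12.5 − 2.5·31 = -65.0000; (r_i+r_j)·cross = 3.5·-65.0000 = -227.5000
edge 1: (2.5,12.5)→(5,3.5)  cross = 2.5·3.5 − 5·12.5 = -53.7500; (r_i+r_j)·cross = 7.5·-53.7500 = -403.1250
edge 2: (5,3.5)→(17,0.5)  cross = 5·0.5 − 17·3.5 = -57.0000; (r_i+r_j)·cross = 22·-57.0000 = -1254.0000
edge 3: (17,0.5)→(18.5,2.5)  cross = 17·2.5 − 18.5·0.5 = 33.2500; (r_i+r_j)·cross = 35.5·33.2500 = 1180.3750
edge 4: (18.5,2.5)→(19,35)  cross = 18.5·35 − 19·2.5 = 600.0000; (r_i+r_j)·cross = 37.5·600.0000 = 22500.0000
edge 5: (19,35)→(5,39)  cross = 19·39 − 5·35 = 566.0000; (r_i+r_j)·cross = 24·566.0000 = 13584.0000
edge 6: (5,39)→(1,31)  cross = 5·31 − 1·39 = 116.0000; (r_i+r_j)·cross = 6·116.0000 = 696.0000
Σcross = 1139.5000 → A = |Σcross|/2 = 569.7500 mm²
Σ(r_i+r_j)·cross = 36075.7500 → first moment M = |Σ|/6 = 6012.6250
R_c = M/A = 6012.6250/569.7500 = 10.5531 mm
θ = 298° = 5.201081 rad
V = θ·R_c·A = 5.201081·10.5531·569.7500 = 31272.151 mm³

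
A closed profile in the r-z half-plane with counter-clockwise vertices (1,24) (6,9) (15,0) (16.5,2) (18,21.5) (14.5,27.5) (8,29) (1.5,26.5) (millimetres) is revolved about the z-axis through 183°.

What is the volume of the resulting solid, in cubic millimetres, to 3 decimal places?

Volume = 10781.320 mm³

Profile (r,z), 8 vertices: (1,24) (6,9) (15,0) (16.5,2) (18,21.5) (14.5,27.5) (8,29) (1.5,26.5)
edge 0: (1,24)→(6,9)  cross = 1·9 − 6·24 = -135.0000; (r_i+r_j)·cross = 7·-135.0000 = -945.0000
edge 1: (6,9)→(15,0)  cross = 6·0 − 15·9 = -135.0000; (r_i+r_j)·cross = 21·-135.0000 = -2835.0000
edge 2: (15,0)→(16.5,2)  cross = 15·2 − 16.5·0 = 30.0000; (r_i+r_j)·cross = 31.5·30.0000 = 945.0000
edge 3: (16.5,2)→(18,21.5)  cross = 16.5·21.5 − 18·2 = 318.7500; (r_i+r_j)·cross = 34.5·318.7500 = 10996.8750
edge 4: (18,21.5)→(14.5,27.5)  cross = 18·27.5 − 14.5·21.5 = 183.2500; (r_i+r_j)·cross = 32.5·183.2500 = 5955.6250
edge 5: (14.5,27.5)→(8,29)  cross = 14.5·29 − 8·27.5 = 200.5000; (r_i+r_j)·cross = 22.5·200.5000 = 4511.2500
edge 6: (8,29)→(1.5,26.5)  cross = 8·26.5 − 1.5·29 = 168.5000; (r_i+r_j)·cross = 9.5·168.5000 = 1600.7500
edge 7: (1.5,26.5)→(1,24)  cross = 1.5·24 − 1·26.5 = 9.5000; (r_i+r_j)·cross = 2.5·9.5000 = 23.7500
Σcross = 640.5000 → A = |Σcross|/2 = 320.2500 mm²
Σ(r_i+r_j)·cross = 20253.2500 → first moment M = |Σ|/6 = 3375.5417
R_c = M/A = 3375.5417/320.2500 = 10.5403 mm
θ = 183° = 3.193953 rad
V = θ·R_c·A = 3.193953·10.5403·320.2500 = 10781.320 mm³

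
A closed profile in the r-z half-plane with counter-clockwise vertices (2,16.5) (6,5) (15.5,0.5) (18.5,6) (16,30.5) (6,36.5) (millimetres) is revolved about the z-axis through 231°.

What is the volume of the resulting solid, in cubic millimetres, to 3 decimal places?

Volume = 17281.507 mm³

Profile (r,z), 6 vertices: (2,16.5) (6,5) (15.5,0.5) (18.5,6) (16,30.5) (6,36.5)
edge 0: (2,16.5)→(6,5)  cross = 2·5 − 6·16.5 = -89.0000; (r_i+r_j)·cross = 8·-89.0000 = -712.0000
edge 1: (6,5)→(15.5,0.5)  cross = 6·0.5 − 15.5·5 = -74.5000; (r_i+r_j)·cross = 21.5·-74.5000 = -1601.7500
edge 2: (15.5,0.5)→(18.5,6)  cross = 15.5·6 − 18.5·0.5 = 83.7500; (r_i+r_j)·cross = 34·83.7500 = 2847.5000
edge 3: (18.5,6)→(16,30.5)  cross = 18.5·30.5 − 16·6 = 468.2500; (r_i+r_j)·cross = 34.5·468.2500 = 16154.6250
edge 4: (16,30.5)→(6,36.5)  cross = 16·36.5 − 6·30.5 = 401.0000; (r_i+r_j)·cross = 22·401.0000 = 8822.0000
edge 5: (6,36.5)→(2,16.5)  cross = 6·16.5 − 2·36.5 = 26.0000; (r_i+r_j)·cross = 8·26.0000 = 208.0000
Σcross = 815.5000 → A = |Σcross|/2 = 407.7500 mm²
Σ(r_i+r_j)·cross = 25718.3750 → first moment M = |Σ|/6 = 4286.3958
R_c = M/A = 4286.3958/407.7500 = 10.5123 mm
θ = 231° = 4.031711 rad
V = θ·R_c·A = 4.031711·10.5123·407.7500 = 17281.507 mm³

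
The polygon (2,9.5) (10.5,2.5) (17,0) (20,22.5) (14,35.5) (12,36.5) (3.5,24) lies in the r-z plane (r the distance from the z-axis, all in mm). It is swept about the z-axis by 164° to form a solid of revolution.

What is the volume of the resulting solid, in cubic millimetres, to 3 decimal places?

Profile (r,z), 7 vertices: (2,9.5) (10.5,2.5) (17,0) (20,22.5) (14,35.5) (12,36.5) (3.5,24)
edge 0: (2,9.5)→(10.5,2.5)  cross = 2·2.5 − 10.5·9.5 = -94.7500; (r_i+r_j)·cross = 12.5·-94.7500 = -1184.3750
edge 1: (10.5,2.5)→(17,0)  cross = 10.5·0 − 17·2.5 = -42.5000; (r_i+r_j)·cross = 27.5·-42.5000 = -1168.7500
edge 2: (17,0)→(20,22.5)  cross = 17·22.5 − 20·0 = 382.5000; (r_i+r_j)·cross = 37·382.5000 = 14152.5000
edge 3: (20,22.5)→(14,35.5)  cross = 20·35.5 − 14·22.5 = 395.0000; (r_i+r_j)·cross = 34·395.0000 = 13430.0000
edge 4: (14,35.5)→(12,36.5)  cross = 14·36.5 − 12·35.5 = 85.0000; (r_i+r_j)·cross = 26·85.0000 = 2210.0000
edge 5: (12,36.5)→(3.5,24)  cross = 12·24 − 3.5·36.5 = 160.2500; (r_i+r_j)·cross = 15.5·160.2500 = 2483.8750
edge 6: (3.5,24)→(2,9.5)  cross = 3.5·9.5 − 2·24 = -14.7500; (r_i+r_j)·cross = 5.5·-14.7500 = -81.1250
Σcross = 870.7500 → A = |Σcross|/2 = 435.3750 mm²
Σ(r_i+r_j)·cross = 29842.1250 → first moment M = |Σ|/6 = 4973.6875
R_c = M/A = 4973.6875/435.3750 = 11.4239 mm
θ = 164° = 2.862340 rad
V = θ·R_c·A = 2.862340·11.4239·435.3750 = 14236.385 mm³

Volume = 14236.385 mm³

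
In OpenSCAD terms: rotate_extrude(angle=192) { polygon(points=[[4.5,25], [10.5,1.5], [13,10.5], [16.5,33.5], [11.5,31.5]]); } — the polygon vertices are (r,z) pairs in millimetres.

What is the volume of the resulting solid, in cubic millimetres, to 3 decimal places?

Volume = 6775.089 mm³

Profile (r,z), 5 vertices: (4.5,25) (10.5,1.5) (13,10.5) (16.5,33.5) (11.5,31.5)
edge 0: (4.5,25)→(10.5,1.5)  cross = 4.5·1.5 − 10.5·25 = -255.7500; (r_i+r_j)·cross = 15·-255.7500 = -3836.2500
edge 1: (10.5,1.5)→(13,10.5)  cross = 10.5·10.5 − 13·1.5 = 90.7500; (r_i+r_j)·cross = 23.5·90.7500 = 2132.6250
edge 2: (13,10.5)→(16.5,33.5)  cross = 13·33.5 − 16.5·10.5 = 262.2500; (r_i+r_j)·cross = 29.5·262.2500 = 7736.3750
edge 3: (16.5,33.5)→(11.5,31.5)  cross = 16.5·31.5 − 11.5·33.5 = 134.5000; (r_i+r_j)·cross = 28·134.5000 = 3766.0000
edge 4: (11.5,31.5)→(4.5,25)  cross = 11.5·25 − 4.5·31.5 = 145.7500; (r_i+r_j)·cross = 16·145.7500 = 2332.0000
Σcross = 377.5000 → A = |Σcross|/2 = 188.7500 mm²
Σ(r_i+r_j)·cross = 12130.7500 → first moment M = |Σ|/6 = 2021.7917
R_c = M/A = 2021.7917/188.7500 = 10.7115 mm
θ = 192° = 3.351032 rad
V = θ·R_c·A = 3.351032·10.7115·188.7500 = 6775.089 mm³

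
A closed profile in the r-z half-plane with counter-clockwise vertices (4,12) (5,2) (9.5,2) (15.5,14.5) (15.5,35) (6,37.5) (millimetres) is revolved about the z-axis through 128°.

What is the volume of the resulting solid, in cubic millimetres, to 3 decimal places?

Profile (r,z), 6 vertices: (4,12) (5,2) (9.5,2) (15.5,14.5) (15.5,35) (6,37.5)
edge 0: (4,12)→(5,2)  cross = 4·2 − 5·12 = -52.0000; (r_i+r_j)·cross = 9·-52.0000 = -468.0000
edge 1: (5,2)→(9.5,2)  cross = 5·2 − 9.5·2 = -9.0000; (r_i+r_j)·cross = 14.5·-9.0000 = -130.5000
edge 2: (9.5,2)→(15.5,14.5)  cross = 9.5·14.5 − 15.5·2 = 106.7500; (r_i+r_j)·cross = 25·106.7500 = 2668.7500
edge 3: (15.5,14.5)→(15.5,35)  cross = 15.5·35 − 15.5·14.5 = 317.7500; (r_i+r_j)·cross = 31·317.7500 = 9850.2500
edge 4: (15.5,35)→(6,37.5)  cross = 15.5·37.5 − 6·35 = 371.2500; (r_i+r_j)·cross = 21.5·371.2500 = 7981.8750
edge 5: (6,37.5)→(4,12)  cross = 6·12 − 4·37.5 = -78.0000; (r_i+r_j)·cross = 10·-78.0000 = -780.0000
Σcross = 656.7500 → A = |Σcross|/2 = 328.3750 mm²
Σ(r_i+r_j)·cross = 19122.3750 → first moment M = |Σ|/6 = 3187.0625
R_c = M/A = 3187.0625/328.3750 = 9.7056 mm
θ = 128° = 2.234021 rad
V = θ·R_c·A = 2.234021·9.7056·328.3750 = 7119.966 mm³

Volume = 7119.966 mm³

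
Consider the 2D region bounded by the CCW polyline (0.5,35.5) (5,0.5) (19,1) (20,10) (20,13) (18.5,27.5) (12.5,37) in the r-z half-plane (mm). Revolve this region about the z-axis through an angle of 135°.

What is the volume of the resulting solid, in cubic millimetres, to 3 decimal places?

Profile (r,z), 7 vertices: (0.5,35.5) (5,0.5) (19,1) (20,10) (20,13) (18.5,27.5) (12.5,37)
edge 0: (0.5,35.5)→(5,0.5)  cross = 0.5·0.5 − 5·35.5 = -177.2500; (r_i+r_j)·cross = 5.5·-177.2500 = -974.8750
edge 1: (5,0.5)→(19,1)  cross = 5·1 − 19·0.5 = -4.5000; (r_i+r_j)·cross = 24·-4.5000 = -108.0000
edge 2: (19,1)→(20,10)  cross = 19·10 − 20·1 = 170.0000; (r_i+r_j)·cross = 39·170.0000 = 6630.0000
edge 3: (20,10)→(20,13)  cross = 20·13 − 20·10 = 60.0000; (r_i+r_j)·cross = 40·60.0000 = 2400.0000
edge 4: (20,13)→(18.5,27.5)  cross = 20·27.5 − 18.5·13 = 309.5000; (r_i+r_j)·cross = 38.5·309.5000 = 11915.7500
edge 5: (18.5,27.5)→(12.5,37)  cross = 18.5·37 − 12.5·27.5 = 340.7500; (r_i+r_j)·cross = 31·340.7500 = 10563.2500
edge 6: (12.5,37)→(0.5,35.5)  cross = 12.5·35.5 − 0.5·37 = 425.2500; (r_i+r_j)·cross = 13·425.2500 = 5528.2500
Σcross = 1123.7500 → A = |Σcross|/2 = 561.8750 mm²
Σ(r_i+r_j)·cross = 35954.3750 → first moment M = |Σ|/6 = 5992.3958
R_c = M/A = 5992.3958/561.8750 = 10.6650 mm
θ = 135° = 2.356194 rad
V = θ·R_c·A = 2.356194·10.6650·561.8750 = 14119.250 mm³

Volume = 14119.250 mm³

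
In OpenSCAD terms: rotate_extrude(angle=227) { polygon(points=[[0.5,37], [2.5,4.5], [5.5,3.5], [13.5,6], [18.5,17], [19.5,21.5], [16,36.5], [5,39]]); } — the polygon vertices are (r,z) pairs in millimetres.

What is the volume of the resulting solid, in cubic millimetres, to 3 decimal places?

Volume = 19067.869 mm³

Profile (r,z), 8 vertices: (0.5,37) (2.5,4.5) (5.5,3.5) (13.5,6) (18.5,17) (19.5,21.5) (16,36.5) (5,39)
edge 0: (0.5,37)→(2.5,4.5)  cross = 0.5·4.5 − 2.5·37 = -90.2500; (r_i+r_j)·cross = 3·-90.2500 = -270.7500
edge 1: (2.5,4.5)→(5.5,3.5)  cross = 2.5·3.5 − 5.5·4.5 = -16.0000; (r_i+r_j)·cross = 8·-16.0000 = -128.0000
edge 2: (5.5,3.5)→(13.5,6)  cross = 5.5·6 − 13.5·3.5 = -14.2500; (r_i+r_j)·cross = 19·-14.2500 = -270.7500
edge 3: (13.5,6)→(18.5,17)  cross = 13.5·17 − 18.5·6 = 118.5000; (r_i+r_j)·cross = 32·118.5000 = 3792.0000
edge 4: (18.5,17)→(19.5,21.5)  cross = 18.5·21.5 − 19.5·17 = 66.2500; (r_i+r_j)·cross = 38·66.2500 = 2517.5000
edge 5: (19.5,21.5)→(16,36.5)  cross = 19.5·36.5 − 16·21.5 = 367.7500; (r_i+r_j)·cross = 35.5·367.7500 = 13055.1250
edge 6: (16,36.5)→(5,39)  cross = 16·39 − 5·36.5 = 441.5000; (r_i+r_j)·cross = 21·441.5000 = 9271.5000
edge 7: (5,39)→(0.5,37)  cross = 5·37 − 0.5·39 = 165.5000; (r_i+r_j)·cross = 5.5·165.5000 = 910.2500
Σcross = 1039.0000 → A = |Σcross|/2 = 519.5000 mm²
Σ(r_i+r_j)·cross = 28876.8750 → first moment M = |Σ|/6 = 4812.8125
R_c = M/A = 4812.8125/519.5000 = 9.2643 mm
θ = 227° = 3.961897 rad
V = θ·R_c·A = 3.961897·9.2643·519.5000 = 19067.869 mm³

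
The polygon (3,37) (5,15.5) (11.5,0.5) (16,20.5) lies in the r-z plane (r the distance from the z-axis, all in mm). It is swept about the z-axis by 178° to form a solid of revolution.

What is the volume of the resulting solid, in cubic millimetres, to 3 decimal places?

Volume = 6386.699 mm³

Profile (r,z), 4 vertices: (3,37) (5,15.5) (11.5,0.5) (16,20.5)
edge 0: (3,37)→(5,15.5)  cross = 3·15.5 − 5·37 = -138.5000; (r_i+r_j)·cross = 8·-138.5000 = -1108.0000
edge 1: (5,15.5)→(11.5,0.5)  cross = 5·0.5 − 11.5·15.5 = -175.7500; (r_i+r_j)·cross = 16.5·-175.7500 = -2899.8750
edge 2: (11.5,0.5)→(16,20.5)  cross = 11.5·20.5 − 16·0.5 = 227.7500; (r_i+r_j)·cross = 27.5·227.7500 = 6263.1250
edge 3: (16,20.5)→(3,37)  cross = 16·37 − 3·20.5 = 530.5000; (r_i+r_j)·cross = 19·530.5000 = 10079.5000
Σcross = 444.0000 → A = |Σcross|/2 = 222.0000 mm²
Σ(r_i+r_j)·cross = 12334.7500 → first moment M = |Σ|/6 = 2055.7917
R_c = M/A = 2055.7917/222.0000 = 9.2603 mm
θ = 178° = 3.106686 rad
V = θ·R_c·A = 3.106686·9.2603·222.0000 = 6386.699 mm³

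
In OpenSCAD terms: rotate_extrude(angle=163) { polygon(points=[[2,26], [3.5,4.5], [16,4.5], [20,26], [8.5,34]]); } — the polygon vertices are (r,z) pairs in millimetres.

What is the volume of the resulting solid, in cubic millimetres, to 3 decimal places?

Volume = 11794.959 mm³

Profile (r,z), 5 vertices: (2,26) (3.5,4.5) (16,4.5) (20,26) (8.5,34)
edge 0: (2,26)→(3.5,4.5)  cross = 2·4.5 − 3.5·26 = -82.0000; (r_i+r_j)·cross = 5.5·-82.0000 = -451.0000
edge 1: (3.5,4.5)→(16,4.5)  cross = 3.5·4.5 − 16·4.5 = -56.2500; (r_i+r_j)·cross = 19.5·-56.2500 = -1096.8750
edge 2: (16,4.5)→(20,26)  cross = 16·26 − 20·4.5 = 326.0000; (r_i+r_j)·cross = 36·326.0000 = 11736.0000
edge 3: (20,26)→(8.5,34)  cross = 20·34 − 8.5·26 = 459.0000; (r_i+r_j)·cross = 28.5·459.0000 = 13081.5000
edge 4: (8.5,34)→(2,26)  cross = 8.5·26 − 2·34 = 153.0000; (r_i+r_j)·cross = 10.5·153.0000 = 1606.5000
Σcross = 799.7500 → A = |Σcross|/2 = 399.8750 mm²
Σ(r_i+r_j)·cross = 24876.1250 → first moment M = |Σ|/6 = 4146.0208
R_c = M/A = 4146.0208/399.8750 = 10.3683 mm
θ = 163° = 2.844887 rad
V = θ·R_c·A = 2.844887·10.3683·399.8750 = 11794.959 mm³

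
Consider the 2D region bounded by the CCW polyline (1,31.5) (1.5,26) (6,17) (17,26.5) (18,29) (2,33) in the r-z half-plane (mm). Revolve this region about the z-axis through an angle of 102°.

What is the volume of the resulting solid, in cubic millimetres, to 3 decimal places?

Profile (r,z), 6 vertices: (1,31.5) (1.5,26) (6,17) (17,26.5) (18,29) (2,33)
edge 0: (1,31.5)→(1.5,26)  cross = 1·26 − 1.5·31.5 = -21.2500; (r_i+r_j)·cross = 2.5·-21.2500 = -53.1250
edge 1: (1.5,26)→(6,17)  cross = 1.5·17 − 6·26 = -130.5000; (r_i+r_j)·cross = 7.5·-130.5000 = -978.7500
edge 2: (6,17)→(17,26.5)  cross = 6·26.5 − 17·17 = -130.0000; (r_i+r_j)·cross = 23·-130.0000 = -2990.0000
edge 3: (17,26.5)→(18,29)  cross = 17·29 − 18·26.5 = 16.0000; (r_i+r_j)·cross = 35·16.0000 = 560.0000
edge 4: (18,29)→(2,33)  cross = 18·33 − 2·29 = 536.0000; (r_i+r_j)·cross = 20·536.0000 = 10720.0000
edge 5: (2,33)→(1,31.5)  cross = 2·31.5 − 1·33 = 30.0000; (r_i+r_j)·cross = 3·30.0000 = 90.0000
Σcross = 300.2500 → A = |Σcross|/2 = 150.1250 mm²
Σ(r_i+r_j)·cross = 7348.1250 → first moment M = |Σ|/6 = 1224.6875
R_c = M/A = 1224.6875/150.1250 = 8.1578 mm
θ = 102° = 1.780236 rad
V = θ·R_c·A = 1.780236·8.1578·150.1250 = 2180.233 mm³

Volume = 2180.233 mm³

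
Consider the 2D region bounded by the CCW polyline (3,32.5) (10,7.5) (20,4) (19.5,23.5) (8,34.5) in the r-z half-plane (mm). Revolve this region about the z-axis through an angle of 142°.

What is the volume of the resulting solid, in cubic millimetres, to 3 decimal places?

Volume = 9625.825 mm³

Profile (r,z), 5 vertices: (3,32.5) (10,7.5) (20,4) (19.5,23.5) (8,34.5)
edge 0: (3,32.5)→(10,7.5)  cross = 3·7.5 − 10·32.5 = -302.5000; (r_i+r_j)·cross = 13·-302.5000 = -3932.5000
edge 1: (10,7.5)→(20,4)  cross = 10·4 − 20·7.5 = -110.0000; (r_i+r_j)·cross = 30·-110.0000 = -3300.0000
edge 2: (20,4)→(19.5,23.5)  cross = 20·23.5 − 19.5·4 = 392.0000; (r_i+r_j)·cross = 39.5·392.0000 = 15484.0000
edge 3: (19.5,23.5)→(8,34.5)  cross = 19.5·34.5 − 8·23.5 = 484.7500; (r_i+r_j)·cross = 27.5·484.7500 = 13330.6250
edge 4: (8,34.5)→(3,32.5)  cross = 8·32.5 − 3·34.5 = 156.5000; (r_i+r_j)·cross = 11·156.5000 = 1721.5000
Σcross = 620.7500 → A = |Σcross|/2 = 310.3750 mm²
Σ(r_i+r_j)·cross = 23303.6250 → first moment M = |Σ|/6 = 3883.9375
R_c = M/A = 3883.9375/310.3750 = 12.5137 mm
θ = 142° = 2.478368 rad
V = θ·R_c·A = 2.478368·12.5137·310.3750 = 9625.825 mm³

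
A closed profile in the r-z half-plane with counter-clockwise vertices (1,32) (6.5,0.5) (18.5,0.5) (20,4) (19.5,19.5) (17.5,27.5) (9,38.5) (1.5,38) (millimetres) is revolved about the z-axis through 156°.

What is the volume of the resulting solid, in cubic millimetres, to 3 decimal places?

Profile (r,z), 8 vertices: (1,32) (6.5,0.5) (18.5,0.5) (20,4) (19.5,19.5) (17.5,27.5) (9,38.5) (1.5,38)
edge 0: (1,32)→(6.5,0.5)  cross = 1·0.5 − 6.5·32 = -207.5000; (r_i+r_j)·cross = 7.5·-207.5000 = -1556.2500
edge 1: (6.5,0.5)→(18.5,0.5)  cross = 6.5·0.5 − 18.5·0.5 = -6.0000; (r_i+r_j)·cross = 25·-6.0000 = -150.0000
edge 2: (18.5,0.5)→(20,4)  cross = 18.5·4 − 20·0.5 = 64.0000; (r_i+r_j)·cross = 38.5·64.0000 = 2464.0000
edge 3: (20,4)→(19.5,19.5)  cross = 20·19.5 − 19.5·4 = 312.0000; (r_i+r_j)·cross = 39.5·312.0000 = 12324.0000
edge 4: (19.5,19.5)→(17.5,27.5)  cross = 19.5·27.5 − 17.5·19.5 = 195.0000; (r_i+r_j)·cross = 37·195.0000 = 7215.0000
edge 5: (17.5,27.5)→(9,38.5)  cross = 17.5·38.5 − 9·27.5 = 426.2500; (r_i+r_j)·cross = 26.5·426.2500 = 11295.6250
edge 6: (9,38.5)→(1.5,38)  cross = 9·38 − 1.5·38.5 = 284.2500; (r_i+r_j)·cross = 10.5·284.2500 = 2984.6250
edge 7: (1.5,38)→(1,32)  cross = 1.5·32 − 1·38 = 10.0000; (r_i+r_j)·cross = 2.5·10.0000 = 25.0000
Σcross = 1078.0000 → A = |Σcross|/2 = 539.0000 mm²
Σ(r_i+r_j)·cross = 34602.0000 → first moment M = |Σ|/6 = 5767.0000
R_c = M/A = 5767.0000/539.0000 = 10.6994 mm
θ = 156° = 2.722714 rad
V = θ·R_c·A = 2.722714·10.6994·539.0000 = 15701.890 mm³

Volume = 15701.890 mm³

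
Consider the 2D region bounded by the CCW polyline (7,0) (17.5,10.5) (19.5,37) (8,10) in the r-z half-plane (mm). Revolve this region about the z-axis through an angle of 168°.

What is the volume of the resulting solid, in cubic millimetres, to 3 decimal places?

Volume = 7015.176 mm³

Profile (r,z), 4 vertices: (7,0) (17.5,10.5) (19.5,37) (8,10)
edge 0: (7,0)→(17.5,10.5)  cross = 7·10.5 − 17.5·0 = 73.5000; (r_i+r_j)·cross = 24.5·73.5000 = 1800.7500
edge 1: (17.5,10.5)→(19.5,37)  cross = 17.5·37 − 19.5·10.5 = 442.7500; (r_i+r_j)·cross = 37·442.7500 = 16381.7500
edge 2: (19.5,37)→(8,10)  cross = 19.5·10 − 8·37 = -101.0000; (r_i+r_j)·cross = 27.5·-101.0000 = -2777.5000
edge 3: (8,10)→(7,0)  cross = 8·0 − 7·10 = -70.0000; (r_i+r_j)·cross = 15·-70.0000 = -1050.0000
Σcross = 345.2500 → A = |Σcross|/2 = 172.6250 mm²
Σ(r_i+r_j)·cross = 14355.0000 → first moment M = |Σ|/6 = 2392.5000
R_c = M/A = 2392.5000/172.6250 = 13.8595 mm
θ = 168° = 2.932153 rad
V = θ·R_c·A = 2.932153·13.8595·172.6250 = 7015.176 mm³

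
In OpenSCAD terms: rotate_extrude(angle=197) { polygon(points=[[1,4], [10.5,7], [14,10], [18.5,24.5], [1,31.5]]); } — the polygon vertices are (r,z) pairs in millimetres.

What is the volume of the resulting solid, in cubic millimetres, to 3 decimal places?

Profile (r,z), 5 vertices: (1,4) (10.5,7) (14,10) (18.5,24.5) (1,31.5)
edge 0: (1,4)→(10.5,7)  cross = 1·7 − 10.5·4 = -35.0000; (r_i+r_j)·cross = 11.5·-35.0000 = -402.5000
edge 1: (10.5,7)→(14,10)  cross = 10.5·10 − 14·7 = 7.0000; (r_i+r_j)·cross = 24.5·7.0000 = 171.5000
edge 2: (14,10)→(18.5,24.5)  cross = 14·24.5 − 18.5·10 = 158.0000; (r_i+r_j)·cross = 32.5·158.0000 = 5135.0000
edge 3: (18.5,24.5)→(1,31.5)  cross = 18.5·31.5 − 1·24.5 = 558.2500; (r_i+r_j)·cross = 19.5·558.2500 = 10885.8750
edge 4: (1,31.5)→(1,4)  cross = 1·4 − 1·31.5 = -27.5000; (r_i+r_j)·cross = 2·-27.5000 = -55.0000
Σcross = 660.7500 → A = |Σcross|/2 = 330.3750 mm²
Σ(r_i+r_j)·cross = 15734.8750 → first moment M = |Σ|/6 = 2622.4792
R_c = M/A = 2622.4792/330.3750 = 7.9379 mm
θ = 197° = 3.438299 rad
V = θ·R_c·A = 3.438299·7.9379·330.3750 = 9016.867 mm³

Volume = 9016.867 mm³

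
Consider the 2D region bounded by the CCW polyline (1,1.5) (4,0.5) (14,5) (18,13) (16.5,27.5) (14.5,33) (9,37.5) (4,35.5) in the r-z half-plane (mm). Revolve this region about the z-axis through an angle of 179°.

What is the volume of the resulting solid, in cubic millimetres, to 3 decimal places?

Profile (r,z), 8 vertices: (1,1.5) (4,0.5) (14,5) (18,13) (16.5,27.5) (14.5,33) (9,37.5) (4,35.5)
edge 0: (1,1.5)→(4,0.5)  cross = 1·0.5 − 4·1.5 = -5.5000; (r_i+r_j)·cross = 5·-5.5000 = -27.5000
edge 1: (4,0.5)→(14,5)  cross = 4·5 − 14·0.5 = 13.0000; (r_i+r_j)·cross = 18·13.0000 = 234.0000
edge 2: (14,5)→(18,13)  cross = 14·13 − 18·5 = 92.0000; (r_i+r_j)·cross = 32·92.0000 = 2944.0000
edge 3: (18,13)→(16.5,27.5)  cross = 18·27.5 − 16.5·13 = 280.5000; (r_i+r_j)·cross = 34.5·280.5000 = 9677.2500
edge 4: (16.5,27.5)→(14.5,33)  cross = 16.5·33 − 14.5·27.5 = 145.7500; (r_i+r_j)·cross = 31·145.7500 = 4518.2500
edge 5: (14.5,33)→(9,37.5)  cross = 14.5·37.5 − 9·33 = 246.7500; (r_i+r_j)·cross = 23.5·246.7500 = 5798.6250
edge 6: (9,37.5)→(4,35.5)  cross = 9·35.5 − 4·37.5 = 169.5000; (r_i+r_j)·cross = 13·169.5000 = 2203.5000
edge 7: (4,35.5)→(1,1.5)  cross = 4·1.5 − 1·35.5 = -29.5000; (r_i+r_j)·cross = 5·-29.5000 = -147.5000
Σcross = 912.5000 → A = |Σcross|/2 = 456.2500 mm²
Σ(r_i+r_j)·cross = 25200.6250 → first moment M = |Σ|/6 = 4200.1042
R_c = M/A = 4200.1042/456.2500 = 9.2057 mm
θ = 179° = 3.124139 rad
V = θ·R_c·A = 3.124139·9.2057·456.2500 = 13121.711 mm³

Volume = 13121.711 mm³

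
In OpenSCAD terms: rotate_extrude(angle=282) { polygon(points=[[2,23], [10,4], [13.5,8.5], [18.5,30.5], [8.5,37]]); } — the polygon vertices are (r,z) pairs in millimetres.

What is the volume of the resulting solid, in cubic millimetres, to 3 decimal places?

Volume = 15557.900 mm³

Profile (r,z), 5 vertices: (2,23) (10,4) (13.5,8.5) (18.5,30.5) (8.5,37)
edge 0: (2,23)→(10,4)  cross = 2·4 − 10·23 = -222.0000; (r_i+r_j)·cross = 12·-222.0000 = -2664.0000
edge 1: (10,4)→(13.5,8.5)  cross = 10·8.5 − 13.5·4 = 31.0000; (r_i+r_j)·cross = 23.5·31.0000 = 728.5000
edge 2: (13.5,8.5)→(18.5,30.5)  cross = 13.5·30.5 − 18.5·8.5 = 254.5000; (r_i+r_j)·cross = 32·254.5000 = 8144.0000
edge 3: (18.5,30.5)→(8.5,37)  cross = 18.5·37 − 8.5·30.5 = 425.2500; (r_i+r_j)·cross = 27·425.2500 = 11481.7500
edge 4: (8.5,37)→(2,23)  cross = 8.5·23 − 2·37 = 121.5000; (r_i+r_j)·cross = 10.5·121.5000 = 1275.7500
Σcross = 610.2500 → A = |Σcross|/2 = 305.1250 mm²
Σ(r_i+r_j)·cross = 18966.0000 → first moment M = |Σ|/6 = 3161.0000
R_c = M/A = 3161.0000/305.1250 = 10.3597 mm
θ = 282° = 4.921828 rad
V = θ·R_c·A = 4.921828·10.3597·305.1250 = 15557.900 mm³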